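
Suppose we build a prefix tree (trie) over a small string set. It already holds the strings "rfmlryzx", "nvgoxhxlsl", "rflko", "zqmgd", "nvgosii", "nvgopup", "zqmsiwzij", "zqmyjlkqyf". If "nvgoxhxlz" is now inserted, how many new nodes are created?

1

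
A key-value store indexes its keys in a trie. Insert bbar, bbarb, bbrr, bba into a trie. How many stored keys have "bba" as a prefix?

Walk to "bba"; the words in its subtree are exactly those with that prefix.
Words under "bba": bba, bbar, bbarb
Count: 3

3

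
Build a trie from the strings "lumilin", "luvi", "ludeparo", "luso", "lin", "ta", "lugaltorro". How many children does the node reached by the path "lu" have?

The children of the "lu" node are the distinct next characters among strings starting with "lu".
Characters that immediately follow "lu" among the stored strings: {d, g, m, s, v}.
That node has 5 child edges.

5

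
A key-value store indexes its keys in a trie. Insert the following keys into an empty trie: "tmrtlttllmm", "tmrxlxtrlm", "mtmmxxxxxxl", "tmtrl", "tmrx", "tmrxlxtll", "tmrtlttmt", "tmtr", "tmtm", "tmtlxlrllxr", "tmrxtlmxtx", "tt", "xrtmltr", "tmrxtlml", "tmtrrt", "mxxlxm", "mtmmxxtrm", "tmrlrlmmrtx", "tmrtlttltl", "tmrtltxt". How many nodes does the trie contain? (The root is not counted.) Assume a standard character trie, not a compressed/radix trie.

For each word, the new-node count is its length minus the longest prefix already in the trie:
  "tmrtlttllmm" → 11 new (t, m, r, t, l, t, t, l, l, m, m)
  "tmrxlxtrlm" → prefix "tmr" already present; 7 new (x, l, x, t, r, l, m)
  "mtmmxxxxxxl" → 11 new (m, t, m, m, x, x, x, x, x, x, l)
  "tmtrl" → prefix "tm" already present; 3 new (t, r, l)
  "tmrx" → prefix "tmrx" already present; 0 new (none)
  "tmrxlxtll" → prefix "tmrxlxt" already present; 2 new (l, l)
  "tmrtlttmt" → prefix "tmrtltt" already present; 2 new (m, t)
  "tmtr" → prefix "tmtr" already present; 0 new (none)
  "tmtm" → prefix "tmt" already present; 1 new (m)
  "tmtlxlrllxr" → prefix "tmt" already present; 8 new (l, x, l, r, l, l, x, r)
  "tmrxtlmxtx" → prefix "tmrx" already present; 6 new (t, l, m, x, t, x)
  "tt" → prefix "t" already present; 1 new (t)
  "xrtmltr" → 7 new (x, r, t, m, l, t, r)
  "tmrxtlml" → prefix "tmrxtlm" already present; 1 new (l)
  "tmtrrt" → prefix "tmtr" already present; 2 new (r, t)
  "mxxlxm" → prefix "m" already present; 5 new (x, x, l, x, m)
  "mtmmxxtrm" → prefix "mtmmxx" already present; 3 new (t, r, m)
  "tmrlrlmmrtx" → prefix "tmr" already present; 8 new (l, r, l, m, m, r, t, x)
  "tmrtlttltl" → prefix "tmrtlttl" already present; 2 new (t, l)
  "tmrtltxt" → prefix "tmrtlt" already present; 2 new (x, t)
Total nodes = 11 + 7 + 11 + 3 + 0 + 2 + 2 + 0 + 1 + 8 + 6 + 1 + 7 + 1 + 2 + 5 + 3 + 8 + 2 + 2 = 82

82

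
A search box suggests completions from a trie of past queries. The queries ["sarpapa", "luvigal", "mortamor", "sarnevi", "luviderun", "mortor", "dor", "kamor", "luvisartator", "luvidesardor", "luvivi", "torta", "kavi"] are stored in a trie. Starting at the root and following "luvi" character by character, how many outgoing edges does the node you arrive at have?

4

Follow the path "luvi" to its node, then look at its outgoing edges.
Distinct next characters after "luvi": d, g, s, v.
That node has 4 child edges.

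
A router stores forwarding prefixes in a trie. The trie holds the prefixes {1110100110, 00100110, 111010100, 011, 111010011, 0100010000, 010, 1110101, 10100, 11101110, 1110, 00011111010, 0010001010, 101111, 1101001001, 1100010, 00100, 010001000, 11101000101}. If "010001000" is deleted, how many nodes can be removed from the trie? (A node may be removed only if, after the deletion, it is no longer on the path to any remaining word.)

After clearing the end-marker at "010001000", prune upward until reaching a node still needed by another word.
Every node on "010001000" is still needed (e.g. by "0100010000"), so nothing is freed.
Nodes removed: 0

0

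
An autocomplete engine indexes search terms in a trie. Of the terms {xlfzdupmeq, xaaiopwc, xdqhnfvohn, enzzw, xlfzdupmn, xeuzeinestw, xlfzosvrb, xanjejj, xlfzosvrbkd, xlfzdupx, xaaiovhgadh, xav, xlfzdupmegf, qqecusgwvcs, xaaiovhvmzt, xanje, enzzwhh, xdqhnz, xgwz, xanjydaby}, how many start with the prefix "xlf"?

Traverse to the node for "xlf", then collect every word in that subtree.
Words under "xlf": xlfzdupmegf, xlfzdupmeq, xlfzdupmn, xlfzdupx, xlfzosvrb, xlfzosvrbkd
Count: 6

6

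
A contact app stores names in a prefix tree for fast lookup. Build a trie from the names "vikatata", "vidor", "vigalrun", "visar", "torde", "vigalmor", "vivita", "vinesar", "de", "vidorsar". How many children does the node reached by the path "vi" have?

Walk "vi" from the root, arriving at one node.
Distinct next characters after "vi": d, g, k, n, s, v.
That node has 6 child edges.

6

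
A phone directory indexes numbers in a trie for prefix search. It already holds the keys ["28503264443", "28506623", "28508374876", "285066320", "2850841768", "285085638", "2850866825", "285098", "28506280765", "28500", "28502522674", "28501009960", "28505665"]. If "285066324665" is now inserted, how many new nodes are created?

4

The longest prefix of "285066324665" already in the trie is "28506632" (length 8).
New nodes needed: |"285066324665"| − 8 = 12 − 8 = 4.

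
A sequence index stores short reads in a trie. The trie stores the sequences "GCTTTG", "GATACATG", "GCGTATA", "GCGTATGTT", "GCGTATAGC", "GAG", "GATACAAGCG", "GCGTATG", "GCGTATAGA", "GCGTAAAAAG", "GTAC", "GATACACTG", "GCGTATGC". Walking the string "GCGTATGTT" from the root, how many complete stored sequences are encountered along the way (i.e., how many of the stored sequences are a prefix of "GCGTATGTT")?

Walk "GCGTATGTT" from the root; an end-of-word marker is hit whenever a stored word is a prefix of "GCGTATGTT".
Prefixes of the query that are stored words: "GCGTATG", "GCGTATGTT"
Count: 2

2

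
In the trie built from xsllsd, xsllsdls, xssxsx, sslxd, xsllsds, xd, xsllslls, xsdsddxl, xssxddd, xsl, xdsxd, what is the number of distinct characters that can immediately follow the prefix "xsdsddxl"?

0

Walk "xsdsddxl" from the root, arriving at one node.
No stored string extends past "xsdsddxl".
That node has 0 child edges.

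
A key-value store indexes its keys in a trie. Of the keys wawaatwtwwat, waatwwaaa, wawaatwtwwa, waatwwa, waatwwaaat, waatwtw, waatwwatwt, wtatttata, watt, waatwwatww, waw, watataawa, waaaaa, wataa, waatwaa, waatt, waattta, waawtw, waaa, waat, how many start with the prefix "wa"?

19

Walk to "wa"; the words in its subtree are exactly those with that prefix.
Words under "wa": waaa, waaaaa, waat, waatt, waattta, waatwaa, waatwtw, waatwwa, waatwwaaa, waatwwaaat, waatwwatwt, waatwwatww, waawtw, wataa, watataawa, watt, waw, wawaatwtwwa, wawaatwtwwat
Count: 19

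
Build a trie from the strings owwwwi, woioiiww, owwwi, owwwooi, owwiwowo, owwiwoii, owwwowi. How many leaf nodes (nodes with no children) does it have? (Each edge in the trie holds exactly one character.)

7

A leaf is a node with no children — equivalently, the end of a word that is not a proper prefix of any other stored word.
Those words: "owwiwoii", "owwiwowo", "owwwi", "owwwooi", "owwwowi", "owwwwi", "woioiiww"
Leaf count: 7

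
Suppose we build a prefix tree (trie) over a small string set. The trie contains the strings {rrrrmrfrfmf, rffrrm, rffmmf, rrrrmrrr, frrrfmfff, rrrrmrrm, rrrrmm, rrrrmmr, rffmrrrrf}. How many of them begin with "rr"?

Traverse to the node for "rr", then collect every word in that subtree.
Matches: "rrrrmm", "rrrrmmr", "rrrrmrfrfmf", "rrrrmrrm", "rrrrmrrr"
Count: 5

5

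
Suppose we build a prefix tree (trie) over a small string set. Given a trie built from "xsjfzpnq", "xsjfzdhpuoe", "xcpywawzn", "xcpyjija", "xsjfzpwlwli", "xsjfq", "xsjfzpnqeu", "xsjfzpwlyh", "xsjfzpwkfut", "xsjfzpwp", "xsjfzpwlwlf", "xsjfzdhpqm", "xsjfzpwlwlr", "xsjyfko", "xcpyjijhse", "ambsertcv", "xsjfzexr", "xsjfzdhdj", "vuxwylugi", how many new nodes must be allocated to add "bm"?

2

"bm" shares no prefix with any stored word, so all 2 characters open new nodes.
2 − 0 = 2 new nodes.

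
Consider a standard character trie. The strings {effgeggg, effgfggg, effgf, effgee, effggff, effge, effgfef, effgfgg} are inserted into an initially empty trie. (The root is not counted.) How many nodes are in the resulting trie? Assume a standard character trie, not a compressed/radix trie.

18

Trie structure (* marks end of a word):
(root)
└─ e
   └─ f
      └─ f
         └─ g
            ├─ e *
            │  ├─ e *
            │  └─ g
            │     └─ g
            │        └─ g *
            ├─ f *
            │  ├─ e
            │  │  └─ f *
            │  └─ g
            │     └─ g *
            │        └─ g *
            └─ g
               └─ f
                  └─ f *
Counting every labelled node above: 18.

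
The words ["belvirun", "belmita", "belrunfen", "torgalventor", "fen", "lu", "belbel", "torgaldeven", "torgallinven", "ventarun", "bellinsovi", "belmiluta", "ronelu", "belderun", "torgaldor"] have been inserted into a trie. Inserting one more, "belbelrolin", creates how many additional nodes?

"belbel" is already a path in the trie; the remaining "rolin" must be added.
New nodes needed: |"belbelrolin"| − 6 = 11 − 6 = 5.

5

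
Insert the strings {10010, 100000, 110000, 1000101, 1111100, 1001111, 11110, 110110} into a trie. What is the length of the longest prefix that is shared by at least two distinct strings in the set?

4

The deepest shared node is where two words last agree before diverging.
"100000" and "1000101" agree on "1000" (4 characters) before diverging; nothing deeper is shared.
Longest shared-prefix length: 4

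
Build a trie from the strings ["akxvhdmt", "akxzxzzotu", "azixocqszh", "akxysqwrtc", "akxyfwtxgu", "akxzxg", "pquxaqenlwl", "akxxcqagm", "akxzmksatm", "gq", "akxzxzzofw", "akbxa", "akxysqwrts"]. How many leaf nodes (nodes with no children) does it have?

13

A leaf is a node with no children — equivalently, the end of a word that is not a proper prefix of any other stored word.
Those words: "akbxa", "akxvhdmt", "akxxcqagm", "akxyfwtxgu", "akxysqwrtc", "akxysqwrts", "akxzmksatm", "akxzxg", "akxzxzzofw", "akxzxzzotu", "azixocqszh", "gq", "pquxaqenlwl"
Leaf count: 13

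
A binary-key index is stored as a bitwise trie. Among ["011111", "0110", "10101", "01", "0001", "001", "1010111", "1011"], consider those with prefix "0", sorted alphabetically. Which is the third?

DFS of the "0" subtree visits, in order: "0001", "001", "01", "0110", "011111"
Position 3: 01

01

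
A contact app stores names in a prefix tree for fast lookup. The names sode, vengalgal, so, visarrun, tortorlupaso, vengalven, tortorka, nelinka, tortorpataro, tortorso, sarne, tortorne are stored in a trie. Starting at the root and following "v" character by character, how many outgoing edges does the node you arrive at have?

Walk "v" from the root, arriving at one node.
Characters that immediately follow "v" among the stored strings: {e, i}.
That node has 2 child edges.

2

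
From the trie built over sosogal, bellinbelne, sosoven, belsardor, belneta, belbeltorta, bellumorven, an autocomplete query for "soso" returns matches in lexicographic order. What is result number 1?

Words with prefix "soso", in lexicographic order: "sosogal", "sosoven"
Position 1: sosogal

sosogal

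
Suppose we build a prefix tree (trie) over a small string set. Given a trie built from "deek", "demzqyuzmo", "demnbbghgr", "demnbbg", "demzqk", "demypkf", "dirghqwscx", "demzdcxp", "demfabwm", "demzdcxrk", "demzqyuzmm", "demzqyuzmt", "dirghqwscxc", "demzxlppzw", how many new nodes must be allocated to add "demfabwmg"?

1

Walking "demfabwmg" from the root, the first 8 characters ("demfabwm") follow existing edges; "g" is the first miss.
Each of the 1 remaining characters creates one node.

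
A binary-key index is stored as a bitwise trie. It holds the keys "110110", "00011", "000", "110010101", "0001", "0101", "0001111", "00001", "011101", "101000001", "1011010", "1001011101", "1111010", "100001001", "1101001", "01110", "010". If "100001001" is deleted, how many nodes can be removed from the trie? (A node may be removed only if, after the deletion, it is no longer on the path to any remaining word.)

6

Walk "100001001" from the leaf back toward the root, removing each node that no remaining word uses.
The suffix "001001" (6 nodes) is used only by "100001001"; the node for "100" still has the child "1", so pruning stops there.
Nodes removed: 6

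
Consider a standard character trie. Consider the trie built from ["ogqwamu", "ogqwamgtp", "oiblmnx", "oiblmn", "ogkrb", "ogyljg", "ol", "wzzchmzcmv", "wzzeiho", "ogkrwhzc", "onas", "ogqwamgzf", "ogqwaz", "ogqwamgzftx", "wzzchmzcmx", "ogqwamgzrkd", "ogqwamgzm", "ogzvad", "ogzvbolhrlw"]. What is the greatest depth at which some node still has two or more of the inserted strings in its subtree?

9

The deepest shared node is where two words last agree before diverging.
e.g. "ogqwamgzf" and "ogqwamgzftx" share the prefix "ogqwamgzf" of length 9; no pair shares a longer one.
Longest shared-prefix length: 9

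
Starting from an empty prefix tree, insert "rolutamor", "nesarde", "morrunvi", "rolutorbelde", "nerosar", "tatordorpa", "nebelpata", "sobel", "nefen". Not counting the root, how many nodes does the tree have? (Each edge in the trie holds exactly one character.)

61

Insert word by word; a character creates a node only if that edge doesn't already exist:
  "rolutamor" → 9 new (r, o, l, u, t, a, m, o, r)
  "nesarde" → 7 new (n, e, s, a, r, d, e)
  "morrunvi" → 8 new (m, o, r, r, u, n, v, i)
  "rolutorbelde" → prefix "rolut" already present; 7 new (o, r, b, e, l, d, e)
  "nerosar" → prefix "ne" already present; 5 new (r, o, s, a, r)
  "tatordorpa" → 10 new (t, a, t, o, r, d, o, r, p, a)
  "nebelpata" → prefix "ne" already present; 7 new (b, e, l, p, a, t, a)
  "sobel" → 5 new (s, o, b, e, l)
  "nefen" → prefix "ne" already present; 3 new (f, e, n)
Total nodes = 9 + 7 + 8 + 7 + 5 + 10 + 7 + 5 + 3 = 61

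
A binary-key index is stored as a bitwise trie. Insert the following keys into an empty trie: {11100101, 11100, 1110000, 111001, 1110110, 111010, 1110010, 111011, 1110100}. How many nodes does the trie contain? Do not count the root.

15

For each word, the new-node count is its length minus the longest prefix already in the trie:
  "11100101" → 8 new (1, 1, 1, 0, 0, 1, 0, 1)
  "11100" → prefix "11100" already present; 0 new (none)
  "1110000" → prefix "11100" already present; 2 new (0, 0)
  "111001" → prefix "111001" already present; 0 new (none)
  "1110110" → prefix "1110" already present; 3 new (1, 1, 0)
  "111010" → prefix "11101" already present; 1 new (0)
  "1110010" → prefix "1110010" already present; 0 new (none)
  "111011" → prefix "111011" already present; 0 new (none)
  "1110100" → prefix "111010" already present; 1 new (0)
Total nodes = 8 + 0 + 2 + 0 + 3 + 1 + 0 + 0 + 1 = 15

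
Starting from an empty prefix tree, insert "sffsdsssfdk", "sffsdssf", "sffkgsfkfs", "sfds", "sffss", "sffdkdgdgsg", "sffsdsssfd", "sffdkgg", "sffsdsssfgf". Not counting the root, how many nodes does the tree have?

34

Trie structure (* marks end of a word):
(root)
└─ s
   └─ f
      ├─ d
      │  └─ s *
      └─ f
         ├─ d
         │  └─ k
         │     ├─ d
         │     │  └─ g
         │     │     └─ d
         │     │        └─ g
         │     │           └─ s
         │     │              └─ g *
         │     └─ g
         │        └─ g *
         ├─ k
         │  └─ g
         │     └─ s
         │        └─ f
         │           └─ k
         │              └─ f
         │                 └─ s *
         └─ s
            ├─ d
            │  └─ s
            │     └─ s
            │        ├─ f *
            │        └─ s
            │           └─ f
            │              ├─ d *
            │              │  └─ k *
            │              └─ g
            │                 └─ f *
            └─ s *
Counting every labelled node above: 34.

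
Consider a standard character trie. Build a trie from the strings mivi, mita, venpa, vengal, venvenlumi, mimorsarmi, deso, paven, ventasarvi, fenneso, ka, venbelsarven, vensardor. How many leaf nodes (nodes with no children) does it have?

A leaf is a node with no children — equivalently, the end of a word that is not a proper prefix of any other stored word.
Those words: "deso", "fenneso", "ka", "mimorsarmi", "mita", "mivi", "paven", "venbelsarven", "vengal", "venpa", "vensardor", "ventasarvi", "venvenlumi"
Leaf count: 13

13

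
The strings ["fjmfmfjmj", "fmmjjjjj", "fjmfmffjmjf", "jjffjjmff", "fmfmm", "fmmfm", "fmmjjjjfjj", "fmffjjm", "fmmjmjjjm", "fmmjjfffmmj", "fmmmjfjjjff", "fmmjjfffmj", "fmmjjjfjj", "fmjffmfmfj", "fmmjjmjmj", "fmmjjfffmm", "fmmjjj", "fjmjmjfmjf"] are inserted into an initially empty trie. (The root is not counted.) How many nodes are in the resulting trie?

Count nodes per top-level branch (shared prefixes stored once):
  'f'-branch (fjmfmffjmjf, fjmfmfjmj, fjmjmjfmjf, fmffjjm, fmfmm, fmjffmfmfj, fmmfm, fmmjjfffmj, fmmjjfffmm, fmmjjfffmmj, fmmjjj, fmmjjjfjj, fmmjjjjfjj, fmmjjjjj, fmmjjmjmj, fmmjmjjjm, fmmmjfjjjff): 75 nodes
  'j'-branch (jjffjjmff): 9 nodes
Sum: 84

84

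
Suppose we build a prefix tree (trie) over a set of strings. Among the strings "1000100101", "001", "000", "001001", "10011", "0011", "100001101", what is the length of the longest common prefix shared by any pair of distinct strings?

The deepest shared node is where two words last agree before diverging.
e.g. "100001101" and "1000100101" share the prefix "1000" of length 4; no pair shares a longer one.
Longest shared-prefix length: 4

4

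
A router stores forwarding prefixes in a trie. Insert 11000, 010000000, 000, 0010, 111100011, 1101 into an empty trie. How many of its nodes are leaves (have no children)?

6

Leaves are exactly the stored words that no other stored word extends.
Those words: "000", "0010", "010000000", "11000", "1101", "111100011"
Leaf count: 6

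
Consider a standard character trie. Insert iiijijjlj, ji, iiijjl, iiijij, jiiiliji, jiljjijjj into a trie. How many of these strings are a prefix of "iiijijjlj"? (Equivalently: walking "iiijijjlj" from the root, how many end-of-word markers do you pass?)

Walk "iiijijjlj" from the root; an end-of-word marker is hit whenever a stored word is a prefix of "iiijijjlj".
Prefixes of the query that are stored words: "iiijij", "iiijijjlj"
Count: 2

2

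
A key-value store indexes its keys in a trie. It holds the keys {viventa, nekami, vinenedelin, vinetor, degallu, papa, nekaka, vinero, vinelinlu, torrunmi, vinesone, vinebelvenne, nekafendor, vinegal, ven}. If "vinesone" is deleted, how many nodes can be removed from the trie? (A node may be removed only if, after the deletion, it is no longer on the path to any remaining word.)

A node on "vinesone"'s path can go only if nothing else ends at it or branches off below it.
The suffix "sone" (4 nodes) is used only by "vinesone"; the node for "vine" still has the child "n", so pruning stops there.
Nodes removed: 4

4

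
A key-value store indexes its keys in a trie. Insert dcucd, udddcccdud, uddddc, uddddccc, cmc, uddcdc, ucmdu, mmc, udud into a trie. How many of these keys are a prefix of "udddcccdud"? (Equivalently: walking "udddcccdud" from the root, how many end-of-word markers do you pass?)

1

Walk "udddcccdud" from the root; an end-of-word marker is hit whenever a stored word is a prefix of "udddcccdud".
Prefixes of the query that are stored words: "udddcccdud"
Count: 1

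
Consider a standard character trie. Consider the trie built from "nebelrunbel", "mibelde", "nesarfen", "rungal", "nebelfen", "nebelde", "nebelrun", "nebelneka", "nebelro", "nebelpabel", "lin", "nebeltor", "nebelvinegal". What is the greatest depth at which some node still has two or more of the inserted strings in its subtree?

8

The deepest shared node is where two words last agree before diverging.
e.g. "nebelrun" and "nebelrunbel" share the prefix "nebelrun" of length 8; no pair shares a longer one.
Longest shared-prefix length: 8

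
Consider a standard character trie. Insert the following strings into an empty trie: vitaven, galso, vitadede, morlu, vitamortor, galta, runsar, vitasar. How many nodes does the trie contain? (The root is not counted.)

Trace insertions, counting only characters that open a new branch:
  "vitaven" → 7 new (v, i, t, a, v, e, n)
  "galso" → 5 new (g, a, l, s, o)
  "vitadede" → prefix "vita" already present; 4 new (d, e, d, e)
  "morlu" → 5 new (m, o, r, l, u)
  "vitamortor" → prefix "vita" already present; 6 new (m, o, r, t, o, r)
  "galta" → prefix "gal" already present; 2 new (t, a)
  "runsar" → 6 new (r, u, n, s, a, r)
  "vitasar" → prefix "vita" already present; 3 new (s, a, r)
Total nodes = 7 + 5 + 4 + 5 + 6 + 2 + 6 + 3 = 38

38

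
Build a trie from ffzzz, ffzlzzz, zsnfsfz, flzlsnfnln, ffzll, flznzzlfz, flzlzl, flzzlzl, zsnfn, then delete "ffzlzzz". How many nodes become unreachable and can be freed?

3

Walk "ffzlzzz" from the leaf back toward the root, removing each node that no remaining word uses.
The suffix "zzz" (3 nodes) is used only by "ffzlzzz"; the node for "ffzl" still has the child "l", so pruning stops there.
Nodes removed: 3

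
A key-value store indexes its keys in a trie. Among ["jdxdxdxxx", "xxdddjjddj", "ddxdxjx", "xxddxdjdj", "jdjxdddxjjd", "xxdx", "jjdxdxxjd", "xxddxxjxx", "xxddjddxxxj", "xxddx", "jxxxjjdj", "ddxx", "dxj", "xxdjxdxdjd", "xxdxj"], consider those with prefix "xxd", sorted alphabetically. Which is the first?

xxdddjjddj

Words with prefix "xxd", in lexicographic order: "xxdddjjddj", "xxddjddxxxj", "xxddx", "xxddxdjdj", "xxddxxjxx", "xxdjxdxdjd", "xxdx", "xxdxj"
The 1st is xxdddjjddj.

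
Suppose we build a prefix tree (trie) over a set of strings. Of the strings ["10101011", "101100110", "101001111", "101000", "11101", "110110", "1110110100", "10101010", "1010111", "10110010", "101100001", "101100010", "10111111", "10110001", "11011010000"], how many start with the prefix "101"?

11

Filter for entries beginning with "101":
Matches: "101000", "101001111", "10101010", "10101011", "1010111", "101100001", "10110001", "101100010", "10110010", "101100110", "10111111"
Count: 11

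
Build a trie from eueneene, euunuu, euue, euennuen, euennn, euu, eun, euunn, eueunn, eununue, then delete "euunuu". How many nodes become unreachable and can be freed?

Walk "euunuu" from the leaf back toward the root, removing each node that no remaining word uses.
The suffix "uu" (2 nodes) is used only by "euunuu"; the node for "euun" still has the child "n", so pruning stops there.
Nodes removed: 2

2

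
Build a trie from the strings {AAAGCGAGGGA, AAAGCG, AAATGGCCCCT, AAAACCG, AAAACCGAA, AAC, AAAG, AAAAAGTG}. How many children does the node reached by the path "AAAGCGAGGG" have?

The children of the "AAAGCGAGGG" node are the distinct next characters among strings starting with "AAAGCGAGGG".
Distinct next characters after "AAAGCGAGGG": A.
That node has 1 child edge.

1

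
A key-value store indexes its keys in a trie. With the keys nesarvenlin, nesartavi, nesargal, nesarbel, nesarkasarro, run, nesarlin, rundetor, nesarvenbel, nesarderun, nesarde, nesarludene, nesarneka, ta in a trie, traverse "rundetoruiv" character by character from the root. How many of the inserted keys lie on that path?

2

Walk "rundetoruiv" from the root; an end-of-word marker is hit whenever a stored word is a prefix of "rundetoruiv".
Prefixes of the query that are stored words: "run", "rundetor"
Count: 2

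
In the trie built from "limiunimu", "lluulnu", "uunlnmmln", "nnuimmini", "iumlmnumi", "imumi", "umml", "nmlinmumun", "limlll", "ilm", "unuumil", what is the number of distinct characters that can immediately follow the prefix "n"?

The children of the "n" node are the distinct next characters among strings starting with "n".
Distinct next characters after "n": m, n.
That node has 2 child edges.

2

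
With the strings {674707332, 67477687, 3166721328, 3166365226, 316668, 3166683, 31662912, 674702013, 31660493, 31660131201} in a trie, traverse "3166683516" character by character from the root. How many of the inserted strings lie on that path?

2

Check each prefix of "3166683516" against the stored set — each match is an end-marker on the path.
Prefixes of the query that are stored words: "316668", "3166683"
Count: 2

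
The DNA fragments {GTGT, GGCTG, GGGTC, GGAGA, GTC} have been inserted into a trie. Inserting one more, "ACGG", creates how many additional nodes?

No existing word starts with "A", so every character of "ACGG" needs a new node.
4 − 0 = 4 new nodes.

4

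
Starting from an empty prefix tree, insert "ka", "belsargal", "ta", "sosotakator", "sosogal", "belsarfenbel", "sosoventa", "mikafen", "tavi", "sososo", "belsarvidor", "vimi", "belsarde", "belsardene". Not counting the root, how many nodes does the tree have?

62

Count nodes per top-level branch (shared prefixes stored once):
  'b'-branch (belsarde, belsardene, belsarfenbel, belsargal, belsarvidor): 24 nodes
  'k'-branch (ka): 2 nodes
  'm'-branch (mikafen): 7 nodes
  's'-branch (sosogal, sososo, sosotakator, sosoventa): 21 nodes
  't'-branch (ta, tavi): 4 nodes
  'v'-branch (vimi): 4 nodes
Sum: 62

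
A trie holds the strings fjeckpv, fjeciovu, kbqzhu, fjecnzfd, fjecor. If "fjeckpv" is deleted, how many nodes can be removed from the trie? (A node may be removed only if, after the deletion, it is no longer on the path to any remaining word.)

Walk "fjeckpv" from the leaf back toward the root, removing each node that no remaining word uses.
The suffix "kpv" (3 nodes) is used only by "fjeckpv"; the node for "fjec" still has the child "i", so pruning stops there.
Nodes removed: 3

3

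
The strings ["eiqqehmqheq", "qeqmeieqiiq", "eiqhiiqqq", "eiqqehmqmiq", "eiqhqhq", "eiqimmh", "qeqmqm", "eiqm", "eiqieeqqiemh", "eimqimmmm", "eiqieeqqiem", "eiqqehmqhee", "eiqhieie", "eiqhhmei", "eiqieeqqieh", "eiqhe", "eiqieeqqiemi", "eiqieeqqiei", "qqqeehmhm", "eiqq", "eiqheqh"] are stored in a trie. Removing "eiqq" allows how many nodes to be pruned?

Walk "eiqq" from the leaf back toward the root, removing each node that no remaining word uses.
Every node on "eiqq" is still needed (e.g. by "eiqqehmqheq"), so nothing is freed.
Nodes removed: 0

0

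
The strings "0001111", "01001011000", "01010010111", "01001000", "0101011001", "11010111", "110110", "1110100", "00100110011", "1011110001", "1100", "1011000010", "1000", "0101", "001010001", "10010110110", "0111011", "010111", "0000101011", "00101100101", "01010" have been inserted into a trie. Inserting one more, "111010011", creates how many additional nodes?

Walking "111010011" from the root, the first 7 characters ("1110100") follow existing edges; "1" is the first miss.
New nodes needed: |"111010011"| − 7 = 9 − 7 = 2.

2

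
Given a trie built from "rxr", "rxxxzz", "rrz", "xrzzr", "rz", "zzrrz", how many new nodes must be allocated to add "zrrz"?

3

"z" is already a path in the trie; the remaining "rrz" must be added.
Each of the 3 remaining characters creates one node.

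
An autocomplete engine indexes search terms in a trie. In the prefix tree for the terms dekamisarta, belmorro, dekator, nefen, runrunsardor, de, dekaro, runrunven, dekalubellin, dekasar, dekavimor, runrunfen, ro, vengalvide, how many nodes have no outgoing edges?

13

A leaf is a node with no children — equivalently, the end of a word that is not a proper prefix of any other stored word.
Those words: "belmorro", "dekalubellin", "dekamisarta", "dekaro", "dekasar", "dekator", "dekavimor", "nefen", "ro", "runrunfen", "runrunsardor", "runrunven", "vengalvide"
Leaf count: 13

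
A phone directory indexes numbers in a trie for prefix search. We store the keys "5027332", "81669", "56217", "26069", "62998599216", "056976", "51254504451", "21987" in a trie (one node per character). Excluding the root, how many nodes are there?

Count nodes per top-level branch (shared prefixes stored once):
  '0'-branch (056976): 6 nodes
  '2'-branch (21987, 26069): 9 nodes
  '5'-branch (5027332, 51254504451, 56217): 21 nodes
  '6'-branch (62998599216): 11 nodes
  '8'-branch (81669): 5 nodes
Sum: 52

52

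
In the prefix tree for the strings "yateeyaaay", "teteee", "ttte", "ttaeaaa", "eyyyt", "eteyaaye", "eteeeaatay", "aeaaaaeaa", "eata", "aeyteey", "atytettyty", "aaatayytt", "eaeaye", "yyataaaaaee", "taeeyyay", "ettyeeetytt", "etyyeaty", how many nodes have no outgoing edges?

Leaves are exactly the stored words that no other stored word extends.
Those words: "aaatayytt", "aeaaaaeaa", "aeyteey", "atytettyty", "eaeaye", "eata", "eteeeaatay", "eteyaaye", "ettyeeetytt", "etyyeaty", "eyyyt", "taeeyyay", "teteee", "ttaeaaa", "ttte", "yateeyaaay", "yyataaaaaee"
Leaf count: 17

17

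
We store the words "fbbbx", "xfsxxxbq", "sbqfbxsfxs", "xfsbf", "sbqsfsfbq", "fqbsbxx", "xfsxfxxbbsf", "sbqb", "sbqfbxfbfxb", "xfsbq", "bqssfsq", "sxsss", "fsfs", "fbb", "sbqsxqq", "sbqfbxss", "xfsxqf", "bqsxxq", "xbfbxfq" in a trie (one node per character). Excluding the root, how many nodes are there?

Insert word by word; a character creates a node only if that edge doesn't already exist:
  "fbbbx" → 5 new (f, b, b, b, x)
  "xfsxxxbq" → 8 new (x, f, s, x, x, x, b, q)
  "sbqfbxsfxs" → 10 new (s, b, q, f, b, x, s, f, x, s)
  "xfsbf" → prefix "xfs" already present; 2 new (b, f)
  "sbqsfsfbq" → prefix "sbq" already present; 6 new (s, f, s, f, b, q)
  "fqbsbxx" → prefix "f" already present; 6 new (q, b, s, b, x, x)
  "xfsxfxxbbsf" → prefix "xfsx" already present; 7 new (f, x, x, b, b, s, f)
  "sbqb" → prefix "sbq" already present; 1 new (b)
  "sbqfbxfbfxb" → prefix "sbqfbx" already present; 5 new (f, b, f, x, b)
  "xfsbq" → prefix "xfsb" already present; 1 new (q)
  "bqssfsq" → 7 new (b, q, s, s, f, s, q)
  "sxsss" → prefix "s" already present; 4 new (x, s, s, s)
  "fsfs" → prefix "f" already present; 3 new (s, f, s)
  "fbb" → prefix "fbb" already present; 0 new (none)
  "sbqsxqq" → prefix "sbqs" already present; 3 new (x, q, q)
  "sbqfbxss" → prefix "sbqfbxs" already present; 1 new (s)
  "xfsxqf" → prefix "xfsx" already present; 2 new (q, f)
  "bqsxxq" → prefix "bqs" already present; 3 new (x, x, q)
  "xbfbxfq" → prefix "x" already present; 6 new (b, f, b, x, f, q)
Total nodes = 5 + 8 + 10 + 2 + 6 + 6 + 7 + 1 + 5 + 1 + 7 + 4 + 3 + 0 + 3 + 1 + 2 + 3 + 6 = 80

80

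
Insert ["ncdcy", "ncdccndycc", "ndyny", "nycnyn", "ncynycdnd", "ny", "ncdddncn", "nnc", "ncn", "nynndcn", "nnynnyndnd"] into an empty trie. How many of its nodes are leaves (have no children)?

10

A leaf is a node with no children — equivalently, the end of a word that is not a proper prefix of any other stored word.
Those words: "ncdccndycc", "ncdcy", "ncdddncn", "ncn", "ncynycdnd", "ndyny", "nnc", "nnynnyndnd", "nycnyn", "nynndcn"
Leaf count: 10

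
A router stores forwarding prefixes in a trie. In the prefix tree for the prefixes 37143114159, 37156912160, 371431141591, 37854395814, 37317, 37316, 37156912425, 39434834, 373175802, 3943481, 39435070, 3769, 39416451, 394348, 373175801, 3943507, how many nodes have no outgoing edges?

Leaves are exactly the stored words that no other stored word extends.
Those words: "371431141591", "37156912160", "37156912425", "37316", "373175801", "373175802", "3769", "37854395814", "39416451", "3943481", "39434834", "39435070"
Leaf count: 12

12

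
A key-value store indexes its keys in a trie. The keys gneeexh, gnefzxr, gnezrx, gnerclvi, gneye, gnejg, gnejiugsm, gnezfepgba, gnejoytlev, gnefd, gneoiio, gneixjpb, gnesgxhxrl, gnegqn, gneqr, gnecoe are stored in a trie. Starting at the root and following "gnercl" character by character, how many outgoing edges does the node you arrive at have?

1

The children of the "gnercl" node are the distinct next characters among strings starting with "gnercl".
Characters that immediately follow "gnercl" among the stored strings: {v}.
That node has 1 child edge.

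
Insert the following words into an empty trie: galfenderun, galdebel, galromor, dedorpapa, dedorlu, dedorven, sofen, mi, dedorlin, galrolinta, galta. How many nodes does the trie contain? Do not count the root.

51

Insert word by word; a character creates a node only if that edge doesn't already exist:
  "galfenderun" → 11 new (g, a, l, f, e, n, d, e, r, u, n)
  "galdebel" → prefix "gal" already present; 5 new (d, e, b, e, l)
  "galromor" → prefix "gal" already present; 5 new (r, o, m, o, r)
  "dedorpapa" → 9 new (d, e, d, o, r, p, a, p, a)
  "dedorlu" → prefix "dedor" already present; 2 new (l, u)
  "dedorven" → prefix "dedor" already present; 3 new (v, e, n)
  "sofen" → 5 new (s, o, f, e, n)
  "mi" → 2 new (m, i)
  "dedorlin" → prefix "dedorl" already present; 2 new (i, n)
  "galrolinta" → prefix "galro" already present; 5 new (l, i, n, t, a)
  "galta" → prefix "gal" already present; 2 new (t, a)
Total nodes = 11 + 5 + 5 + 9 + 2 + 3 + 5 + 2 + 2 + 5 + 2 = 51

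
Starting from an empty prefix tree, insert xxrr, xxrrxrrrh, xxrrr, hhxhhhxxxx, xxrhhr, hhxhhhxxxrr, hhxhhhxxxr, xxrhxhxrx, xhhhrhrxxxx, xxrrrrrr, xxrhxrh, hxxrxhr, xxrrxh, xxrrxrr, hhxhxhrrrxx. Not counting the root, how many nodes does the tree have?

59

Trace insertions, counting only characters that open a new branch:
  "xxrr" → 4 new (x, x, r, r)
  "xxrrxrrrh" → prefix "xxrr" already present; 5 new (x, r, r, r, h)
  "xxrrr" → prefix "xxrr" already present; 1 new (r)
  "hhxhhhxxxx" → 10 new (h, h, x, h, h, h, x, x, x, x)
  "xxrhhr" → prefix "xxr" already present; 3 new (h, h, r)
  "hhxhhhxxxrr" → prefix "hhxhhhxxx" already present; 2 new (r, r)
  "hhxhhhxxxr" → prefix "hhxhhhxxxr" already present; 0 new (none)
  "xxrhxhxrx" → prefix "xxrh" already present; 5 new (x, h, x, r, x)
  "xhhhrhrxxxx" → prefix "x" already present; 10 new (h, h, h, r, h, r, x, x, x, x)
  "xxrrrrrr" → prefix "xxrrr" already present; 3 new (r, r, r)
  "xxrhxrh" → prefix "xxrhx" already present; 2 new (r, h)
  "hxxrxhr" → prefix "h" already present; 6 new (x, x, r, x, h, r)
  "xxrrxh" → prefix "xxrrx" already present; 1 new (h)
  "xxrrxrr" → prefix "xxrrxrr" already present; 0 new (none)
  "hhxhxhrrrxx" → prefix "hhxh" already present; 7 new (x, h, r, r, r, x, x)
Total nodes = 4 + 5 + 1 + 10 + 3 + 2 + 0 + 5 + 10 + 3 + 2 + 6 + 1 + 0 + 7 = 59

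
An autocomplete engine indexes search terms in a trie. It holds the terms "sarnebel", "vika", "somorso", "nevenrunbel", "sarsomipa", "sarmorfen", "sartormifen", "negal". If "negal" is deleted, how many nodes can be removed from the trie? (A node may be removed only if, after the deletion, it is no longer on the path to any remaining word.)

After clearing the end-marker at "negal", prune upward until reaching a node still needed by another word.
The suffix "gal" (3 nodes) is used only by "negal"; the node for "ne" still has the child "v", so pruning stops there.
Nodes removed: 3

3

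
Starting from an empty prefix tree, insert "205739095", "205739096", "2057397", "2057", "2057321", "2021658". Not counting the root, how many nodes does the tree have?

18

Insert word by word; a character creates a node only if that edge doesn't already exist:
  "205739095" → 9 new (2, 0, 5, 7, 3, 9, 0, 9, 5)
  "205739096" → prefix "20573909" already present; 1 new (6)
  "2057397" → prefix "205739" already present; 1 new (7)
  "2057" → prefix "2057" already present; 0 new (none)
  "2057321" → prefix "20573" already present; 2 new (2, 1)
  "2021658" → prefix "20" already present; 5 new (2, 1, 6, 5, 8)
Total nodes = 9 + 1 + 1 + 0 + 2 + 5 = 18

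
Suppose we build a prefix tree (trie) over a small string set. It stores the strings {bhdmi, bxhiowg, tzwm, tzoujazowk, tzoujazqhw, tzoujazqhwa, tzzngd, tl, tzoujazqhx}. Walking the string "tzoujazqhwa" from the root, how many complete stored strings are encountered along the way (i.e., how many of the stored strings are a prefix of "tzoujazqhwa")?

Traverse "tzoujazqhwa" character by character; count nodes along the way that are marked as word ends.
Prefixes of the query that are stored words: "tzoujazqhw", "tzoujazqhwa"
Count: 2

2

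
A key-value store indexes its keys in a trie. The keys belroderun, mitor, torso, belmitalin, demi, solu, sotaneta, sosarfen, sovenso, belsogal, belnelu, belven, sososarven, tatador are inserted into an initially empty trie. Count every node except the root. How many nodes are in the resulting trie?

77

Insert word by word; a character creates a node only if that edge doesn't already exist:
  "belroderun" → 10 new (b, e, l, r, o, d, e, r, u, n)
  "mitor" → 5 new (m, i, t, o, r)
  "torso" → 5 new (t, o, r, s, o)
  "belmitalin" → prefix "bel" already present; 7 new (m, i, t, a, l, i, n)
  "demi" → 4 new (d, e, m, i)
  "solu" → 4 new (s, o, l, u)
  "sotaneta" → prefix "so" already present; 6 new (t, a, n, e, t, a)
  "sosarfen" → prefix "so" already present; 6 new (s, a, r, f, e, n)
  "sovenso" → prefix "so" already present; 5 new (v, e, n, s, o)
  "belsogal" → prefix "bel" already present; 5 new (s, o, g, a, l)
  "belnelu" → prefix "bel" already present; 4 new (n, e, l, u)
  "belven" → prefix "bel" already present; 3 new (v, e, n)
  "sososarven" → prefix "sos" already present; 7 new (o, s, a, r, v, e, n)
  "tatador" → prefix "t" already present; 6 new (a, t, a, d, o, r)
Total nodes = 10 + 5 + 5 + 7 + 4 + 4 + 6 + 6 + 5 + 5 + 4 + 3 + 7 + 6 = 77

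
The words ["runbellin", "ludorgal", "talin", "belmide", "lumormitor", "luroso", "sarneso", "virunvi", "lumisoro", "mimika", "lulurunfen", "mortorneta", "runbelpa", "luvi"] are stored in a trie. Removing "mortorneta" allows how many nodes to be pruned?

After clearing the end-marker at "mortorneta", prune upward until reaching a node still needed by another word.
The suffix "ortorneta" (9 nodes) is used only by "mortorneta"; the node for "m" still has the child "i", so pruning stops there.
Nodes removed: 9

9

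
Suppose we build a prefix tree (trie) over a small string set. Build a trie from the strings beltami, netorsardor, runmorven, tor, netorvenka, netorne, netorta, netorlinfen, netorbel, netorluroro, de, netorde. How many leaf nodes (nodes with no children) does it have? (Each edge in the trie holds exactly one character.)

12

A leaf is a node with no children — equivalently, the end of a word that is not a proper prefix of any other stored word.
Those words: "beltami", "de", "netorbel", "netorde", "netorlinfen", "netorluroro", "netorne", "netorsardor", "netorta", "netorvenka", "runmorven", "tor"
Leaf count: 12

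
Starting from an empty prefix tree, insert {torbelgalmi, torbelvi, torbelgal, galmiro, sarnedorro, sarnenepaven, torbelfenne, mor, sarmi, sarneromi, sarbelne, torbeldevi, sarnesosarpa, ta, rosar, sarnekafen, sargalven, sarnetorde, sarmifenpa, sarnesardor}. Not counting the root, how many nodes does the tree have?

99

For each word, the new-node count is its length minus the longest prefix already in the trie:
  "torbelgalmi" → 11 new (t, o, r, b, e, l, g, a, l, m, i)
  "torbelvi" → prefix "torbel" already present; 2 new (v, i)
  "torbelgal" → prefix "torbelgal" already present; 0 new (none)
  "galmiro" → 7 new (g, a, l, m, i, r, o)
  "sarnedorro" → 10 new (s, a, r, n, e, d, o, r, r, o)
  "sarnenepaven" → prefix "sarne" already present; 7 new (n, e, p, a, v, e, n)
  "torbelfenne" → prefix "torbel" already present; 5 new (f, e, n, n, e)
  "mor" → 3 new (m, o, r)
  "sarmi" → prefix "sar" already present; 2 new (m, i)
  "sarneromi" → prefix "sarne" already present; 4 new (r, o, m, i)
  "sarbelne" → prefix "sar" already present; 5 new (b, e, l, n, e)
  "torbeldevi" → prefix "torbel" already present; 4 new (d, e, v, i)
  "sarnesosarpa" → prefix "sarne" already present; 7 new (s, o, s, a, r, p, a)
  "ta" → prefix "t" already present; 1 new (a)
  "rosar" → 5 new (r, o, s, a, r)
  "sarnekafen" → prefix "sarne" already present; 5 new (k, a, f, e, n)
  "sargalven" → prefix "sar" already present; 6 new (g, a, l, v, e, n)
  "sarnetorde" → prefix "sarne" already present; 5 new (t, o, r, d, e)
  "sarmifenpa" → prefix "sarmi" already present; 5 new (f, e, n, p, a)
  "sarnesardor" → prefix "sarnes" already present; 5 new (a, r, d, o, r)
Total nodes = 11 + 2 + 0 + 7 + 10 + 7 + 5 + 3 + 2 + 4 + 5 + 4 + 7 + 1 + 5 + 5 + 6 + 5 + 5 + 5 = 99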